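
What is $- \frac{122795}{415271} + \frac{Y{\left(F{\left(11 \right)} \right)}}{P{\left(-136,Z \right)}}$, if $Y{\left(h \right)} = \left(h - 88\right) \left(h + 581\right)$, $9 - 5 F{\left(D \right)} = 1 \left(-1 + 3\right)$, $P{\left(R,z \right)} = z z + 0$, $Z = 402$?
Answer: $- \frac{254929405579}{419434091775} \approx -0.60779$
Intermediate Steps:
$P{\left(R,z \right)} = z^{2}$ ($P{\left(R,z \right)} = z^{2} + 0 = z^{2}$)
$F{\left(D \right)} = \frac{7}{5}$ ($F{\left(D \right)} = \frac{9}{5} - \frac{1 \left(-1 + 3\right)}{5} = \frac{9}{5} - \frac{1 \cdot 2}{5} = \frac{9}{5} - \frac{2}{5} = \frac{7}{5}$)
$Y{\left(h \right)} = \left(-88 + h\right) \left(581 + h\right)$
$- \frac{122795}{415271} + \frac{Y{\left(F{\left(11 \right)} \right)}}{P{\left(-136,Z \right)}} = - \frac{122795}{415271} + \frac{-51128 + \left(\frac{7}{5}\right)^{2} + 493 \cdot \frac{7}{5}}{402^{2}} = \left(-122795\right) \frac{1}{415271} + \frac{-51128 + \frac{49}{25} + \frac{3451}{5}}{161604} = - \frac{122795}{415271} - \frac{315224}{1010025} = - \frac{254929405579}{419434091775}$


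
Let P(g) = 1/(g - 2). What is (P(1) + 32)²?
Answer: 961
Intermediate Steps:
P(g) = 1/(-2 + g)
(P(1) + 32)² = (1/(-2 + 1) + 32)² = (1/(-1) + 32)² = (-1 + 32)² = 31² = 961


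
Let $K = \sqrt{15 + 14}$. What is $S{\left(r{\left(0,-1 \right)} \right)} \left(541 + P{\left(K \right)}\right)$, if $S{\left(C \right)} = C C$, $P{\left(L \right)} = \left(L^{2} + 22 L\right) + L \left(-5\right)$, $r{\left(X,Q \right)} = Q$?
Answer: $570 + 17 \sqrt{29} \approx 661.55$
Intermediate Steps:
$K = \sqrt{29} \approx 5.3852$
$P{\left(L \right)} = L^{2} + 17 L$ ($P{\left(L \right)} = \left(L^{2} + 22 L\right) - 5 L = L^{2} + 17 L$)
$S{\left(C \right)} = C^{2}$
$S{\left(r{\left(0,-1 \right)} \right)} \left(541 + P{\left(K \right)}\right) = \left(-1\right)^{2} \left(541 + \sqrt{29} \left(17 + \sqrt{29}\right)\right) = 1 \left(541 + \sqrt{29} \left(17 + \sqrt{29}\right)\right) = 541 + \sqrt{29} \left(17 + \sqrt{29}\right)$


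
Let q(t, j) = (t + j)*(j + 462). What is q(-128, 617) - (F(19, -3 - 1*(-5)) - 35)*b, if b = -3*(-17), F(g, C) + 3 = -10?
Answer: 530079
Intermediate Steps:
q(t, j) = (462 + j)*(j + t) (q(t, j) = (j + t)*(462 + j) = (462 + j)*(j + t))
F(g, C) = -13 (F(g, C) = -3 - 10 = -13)
b = 51
q(-128, 617) - (F(19, -3 - 1*(-5)) - 35)*b = (617**2 + 462*617 + 462*(-128) + 617*(-128)) - (-13 - 35)*51 = (380689 + 285054 - 59136 - 78976) - (-48)*51 = 527631 - 1*(-2448) = 527631 + 2448 = 530079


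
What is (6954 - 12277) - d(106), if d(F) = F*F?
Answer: -16559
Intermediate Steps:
d(F) = F²
(6954 - 12277) - d(106) = (6954 - 12277) - 1*106² = -5323 - 1*11236 = -5323 - 11236 = -16559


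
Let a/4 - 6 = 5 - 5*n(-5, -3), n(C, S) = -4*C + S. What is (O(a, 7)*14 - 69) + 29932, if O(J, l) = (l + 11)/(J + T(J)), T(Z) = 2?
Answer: 209035/7 ≈ 29862.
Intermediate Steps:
n(C, S) = S - 4*C
a = -296 (a = 24 + 4*(5 - 5*(-3 - 4*(-5))) = 24 + 4*(5 - 5*(-3 + 20)) = 24 + 4*(5 - 5*17) = 24 + 4*(5 - 85) = 24 + 4*(-80) = 24 - 320 = -296)
O(J, l) = (11 + l)/(2 + J) (O(J, l) = (l + 11)/(J + 2) = (11 + l)/(2 + J))
(O(a, 7)*14 - 69) + 29932 = (((11 + 7)/(2 - 296))*14 - 69) + 29932 = ((18/(-294))*14 - 69) + 29932 = (-1/294*18*14 - 69) + 29932 = (-3/49*14 - 69) + 29932 = (-6/7 - 69) + 29932 = -489/7 + 29932 = 209035/7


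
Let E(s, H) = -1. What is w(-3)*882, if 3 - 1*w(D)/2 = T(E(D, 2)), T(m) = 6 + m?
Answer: -3528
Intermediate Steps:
w(D) = -4 (w(D) = 6 - 2*(6 - 1) = 6 - 2*5 = 6 - 10 = -4)
w(-3)*882 = -4*882 = -3528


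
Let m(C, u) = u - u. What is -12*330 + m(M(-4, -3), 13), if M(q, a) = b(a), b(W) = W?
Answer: -3960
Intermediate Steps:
M(q, a) = a
m(C, u) = 0
-12*330 + m(M(-4, -3), 13) = -12*330 + 0 = -3960 + 0 = -3960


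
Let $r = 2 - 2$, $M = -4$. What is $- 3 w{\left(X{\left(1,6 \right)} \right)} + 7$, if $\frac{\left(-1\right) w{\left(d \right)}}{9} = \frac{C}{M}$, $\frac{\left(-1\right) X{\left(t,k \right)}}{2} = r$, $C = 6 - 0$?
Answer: $- \frac{67}{2} \approx -33.5$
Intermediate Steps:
$C = 6$ ($C = 6 + 0 = 6$)
$r = 0$
$X{\left(t,k \right)} = 0$ ($X{\left(t,k \right)} = \left(-2\right) 0 = 0$)
$w{\left(d \right)} = \frac{27}{2}$ ($w{\left(d \right)} = - 9 \frac{6}{-4} = - 9 \cdot 6 \left(- \frac{1}{4}\right) = \left(-9\right) \left(- \frac{3}{2}\right) = \frac{27}{2}$)
$- 3 w{\left(X{\left(1,6 \right)} \right)} + 7 = \left(-3\right) \frac{27}{2} + 7 = - \frac{81}{2} + 7 = - \frac{67}{2}$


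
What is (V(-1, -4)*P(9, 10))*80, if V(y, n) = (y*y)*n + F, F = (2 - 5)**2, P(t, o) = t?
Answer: 3600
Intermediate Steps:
F = 9 (F = (-3)**2 = 9)
V(y, n) = 9 + n*y**2 (V(y, n) = (y*y)*n + 9 = y**2*n + 9 = n*y**2 + 9 = 9 + n*y**2)
(V(-1, -4)*P(9, 10))*80 = ((9 - 4*(-1)**2)*9)*80 = ((9 - 4*1)*9)*80 = ((9 - 4)*9)*80 = (5*9)*80 = 45*80 = 3600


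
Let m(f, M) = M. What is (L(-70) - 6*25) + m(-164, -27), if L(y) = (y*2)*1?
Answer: -317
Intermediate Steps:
L(y) = 2*y (L(y) = (2*y)*1 = 2*y)
(L(-70) - 6*25) + m(-164, -27) = (2*(-70) - 6*25) - 27 = (-140 - 150) - 27 = -290 - 27 = -317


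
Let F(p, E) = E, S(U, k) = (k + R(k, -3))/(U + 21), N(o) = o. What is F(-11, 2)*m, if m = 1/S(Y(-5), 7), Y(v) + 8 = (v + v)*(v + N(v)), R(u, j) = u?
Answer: 113/7 ≈ 16.143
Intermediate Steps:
Y(v) = -8 + 4*v² (Y(v) = -8 + (v + v)*(v + v) = -8 + (2*v)*(2*v) = -8 + 4*v²)
S(U, k) = 2*k/(21 + U) (S(U, k) = (k + k)/(U + 21) = (2*k)/(21 + U) = 2*k/(21 + U))
m = 113/14 (m = 1/(2*7/(21 + (-8 + 4*(-5)²))) = 1/(2*7/(21 + (-8 + 4*25))) = 1/(2*7/(21 + (-8 + 100))) = 1/(2*7/(21 + 92)) = 1/(2*7/113) = 1/(2*7*(1/113)) = 1/(14/113) = 113/14 ≈ 8.0714)
F(-11, 2)*m = 2*(113/14) = 113/7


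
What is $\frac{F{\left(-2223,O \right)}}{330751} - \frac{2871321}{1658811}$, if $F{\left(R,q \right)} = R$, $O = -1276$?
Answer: $- \frac{317793276308}{182884465687} \approx -1.7377$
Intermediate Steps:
$\frac{F{\left(-2223,O \right)}}{330751} - \frac{2871321}{1658811} = - \frac{2223}{330751} - \frac{2871321}{1658811} = \left(-2223\right) \frac{1}{330751} - \frac{957107}{552937} = - \frac{2223}{330751} - \frac{957107}{552937} = - \frac{317793276308}{182884465687}$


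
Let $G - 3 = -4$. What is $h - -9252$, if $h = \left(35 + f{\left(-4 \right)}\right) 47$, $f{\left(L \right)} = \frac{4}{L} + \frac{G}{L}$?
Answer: $\frac{43447}{4} \approx 10862.0$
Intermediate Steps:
$G = -1$ ($G = 3 - 4 = -1$)
$f{\left(L \right)} = \frac{3}{L}$ ($f{\left(L \right)} = \frac{4}{L} - \frac{1}{L} = \frac{3}{L}$)
$h = \frac{6439}{4}$ ($h = \left(35 + \frac{3}{-4}\right) 47 = \left(35 + 3 \left(- \frac{1}{4}\right)\right) 47 = \left(35 - \frac{3}{4}\right) 47 = \frac{137}{4} \cdot 47 = \frac{6439}{4} \approx 1609.8$)
$h - -9252 = \frac{6439}{4} - -9252 = \frac{6439}{4} + 9252 = \frac{43447}{4}$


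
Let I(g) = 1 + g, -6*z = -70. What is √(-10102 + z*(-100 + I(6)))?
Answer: 3*I*√1243 ≈ 105.77*I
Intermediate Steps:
z = 35/3 (z = -⅙*(-70) = 35/3 ≈ 11.667)
√(-10102 + z*(-100 + I(6))) = √(-10102 + 35*(-100 + (1 + 6))/3) = √(-10102 + 35*(-100 + 7)/3) = √(-10102 + (35/3)*(-93)) = √(-10102 - 1085) = √(-11187) = 3*I*√1243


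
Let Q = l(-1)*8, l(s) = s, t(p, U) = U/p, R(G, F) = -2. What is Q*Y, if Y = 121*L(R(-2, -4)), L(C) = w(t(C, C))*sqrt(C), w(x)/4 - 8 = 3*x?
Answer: -42592*I*sqrt(2) ≈ -60234.0*I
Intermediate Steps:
w(x) = 32 + 12*x (w(x) = 32 + 4*(3*x) = 32 + 12*x)
Q = -8 (Q = -1*8 = -8)
L(C) = 44*sqrt(C) (L(C) = (32 + 12*(C/C))*sqrt(C) = (32 + 12*1)*sqrt(C) = (32 + 12)*sqrt(C) = 44*sqrt(C))
Y = 5324*I*sqrt(2) (Y = 121*(44*sqrt(-2)) = 121*(44*(I*sqrt(2))) = 121*(44*I*sqrt(2)) = 5324*I*sqrt(2) ≈ 7529.3*I)
Q*Y = -42592*I*sqrt(2)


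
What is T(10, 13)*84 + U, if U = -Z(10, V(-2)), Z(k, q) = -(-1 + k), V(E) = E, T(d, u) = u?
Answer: 1101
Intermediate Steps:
Z(k, q) = 1 - k
U = 9 (U = -(1 - 1*10) = -(1 - 10) = -1*(-9) = 9)
T(10, 13)*84 + U = 13*84 + 9 = 1092 + 9 = 1101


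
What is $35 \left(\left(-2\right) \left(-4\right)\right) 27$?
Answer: $7560$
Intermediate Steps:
$35 \left(\left(-2\right) \left(-4\right)\right) 27 = 35 \cdot 8 \cdot 27 = 280 \cdot 27 = 7560$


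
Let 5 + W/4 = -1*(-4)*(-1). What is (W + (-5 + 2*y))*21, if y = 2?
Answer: -777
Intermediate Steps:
W = -36 (W = -20 + 4*(-1*(-4)*(-1)) = -20 + 4*(4*(-1)) = -20 + 4*(-4) = -20 - 16 = -36)
(W + (-5 + 2*y))*21 = (-36 + (-5 + 2*2))*21 = (-36 + (-5 + 4))*21 = (-36 - 1)*21 = -37*21 = -777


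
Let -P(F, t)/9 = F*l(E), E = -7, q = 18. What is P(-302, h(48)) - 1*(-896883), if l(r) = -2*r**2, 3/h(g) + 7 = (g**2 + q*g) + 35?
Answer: 630519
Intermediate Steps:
h(g) = 3/(28 + g**2 + 18*g) (h(g) = 3/(-7 + ((g**2 + 18*g) + 35)) = 3/(-7 + (35 + g**2 + 18*g)) = 3/(28 + g**2 + 18*g))
P(F, t) = 882*F (P(F, t) = -9*F*(-2*(-7)**2) = -9*F*(-2*49) = -9*F*(-98) = -(-882)*F = 882*F)
P(-302, h(48)) - 1*(-896883) = 882*(-302) - 1*(-896883) = -266364 + 896883 = 630519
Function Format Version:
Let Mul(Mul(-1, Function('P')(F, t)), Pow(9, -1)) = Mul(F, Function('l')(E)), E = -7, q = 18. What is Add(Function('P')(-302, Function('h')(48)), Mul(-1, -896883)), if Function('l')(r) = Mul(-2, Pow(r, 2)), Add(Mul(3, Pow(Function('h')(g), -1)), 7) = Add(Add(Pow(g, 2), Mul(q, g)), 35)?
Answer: 630519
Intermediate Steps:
Function('h')(g) = Mul(3, Pow(Add(28, Pow(g, 2), Mul(18, g)), -1)) (Function('h')(g) = Mul(3, Pow(Add(-7, Add(Add(Pow(g, 2), Mul(18, g)), 35)), -1)) = Mul(3, Pow(Add(-7, Add(35, Pow(g, 2), Mul(18, g))), -1)) = Mul(3, Pow(Add(28, Pow(g, 2), Mul(18, g)), -1)))
Function('P')(F, t) = Mul(882, F) (Function('P')(F, t) = Mul(-9, Mul(F, Mul(-2, Pow(-7, 2)))) = Mul(-9, Mul(F, Mul(-2, 49))) = Mul(-9, Mul(F, -98)) = Mul(-9, Mul(-98, F)) = Mul(882, F))
Add(Function('P')(-302, Function('h')(48)), Mul(-1, -896883)) = Add(Mul(882, -302), Mul(-1, -896883)) = Add(-266364, 896883) = 630519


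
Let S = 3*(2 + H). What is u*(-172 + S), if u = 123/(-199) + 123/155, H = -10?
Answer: -1060752/30845 ≈ -34.390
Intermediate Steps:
u = 5412/30845 (u = 123*(-1/199) + 123*(1/155) = -123/199 + 123/155 = 5412/30845 ≈ 0.17546)
S = -24 (S = 3*(2 - 10) = 3*(-8) = -24)
u*(-172 + S) = 5412*(-172 - 24)/30845 = (5412/30845)*(-196) = -1060752/30845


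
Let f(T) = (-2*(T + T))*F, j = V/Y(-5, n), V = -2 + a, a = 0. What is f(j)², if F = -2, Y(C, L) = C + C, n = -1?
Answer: 64/25 ≈ 2.5600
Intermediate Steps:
Y(C, L) = 2*C
V = -2 (V = -2 + 0 = -2)
j = ⅕ (j = -2/(2*(-5)) = -2/(-10) = -2*(-⅒) = ⅕ ≈ 0.20000)
f(T) = 8*T (f(T) = -2*(T + T)*(-2) = -4*T*(-2) = 8*T)
f(j)² = (8*(⅕))² = (8/5)² = 64/25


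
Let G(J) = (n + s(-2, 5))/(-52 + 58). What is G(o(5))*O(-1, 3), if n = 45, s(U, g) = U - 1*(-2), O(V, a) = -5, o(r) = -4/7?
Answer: -75/2 ≈ -37.500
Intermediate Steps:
o(r) = -4/7 (o(r) = -4*1/7 = -4/7)
s(U, g) = 2 + U (s(U, g) = U + 2 = 2 + U)
G(J) = 15/2 (G(J) = (45 + (2 - 2))/(-52 + 58) = (45 + 0)/6 = 45*(1/6) = 15/2)
G(o(5))*O(-1, 3) = (15/2)*(-5) = -75/2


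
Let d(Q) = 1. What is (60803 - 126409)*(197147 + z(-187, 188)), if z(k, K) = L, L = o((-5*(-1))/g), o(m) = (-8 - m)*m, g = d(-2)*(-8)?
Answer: -413898511509/32 ≈ -1.2934e+10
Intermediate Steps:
g = -8 (g = 1*(-8) = -8)
o(m) = m*(-8 - m)
L = 295/64 (L = --5*(-1)/(-8)*(8 - 5*(-1)/(-8)) = -5*(-⅛)*(8 + 5*(-⅛)) = -1*(-5/8)*(8 - 5/8) = -1*(-5/8)*59/8 = 295/64 ≈ 4.6094)
z(k, K) = 295/64
(60803 - 126409)*(197147 + z(-187, 188)) = (60803 - 126409)*(197147 + 295/64) = -65606*12617703/64 = -413898511509/32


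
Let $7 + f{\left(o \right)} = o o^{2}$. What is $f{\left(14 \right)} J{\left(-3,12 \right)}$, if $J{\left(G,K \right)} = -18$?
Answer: $-49266$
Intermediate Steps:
$f{\left(o \right)} = -7 + o^{3}$ ($f{\left(o \right)} = -7 + o o^{2} = -7 + o^{3}$)
$f{\left(14 \right)} J{\left(-3,12 \right)} = \left(-7 + 14^{3}\right) \left(-18\right) = \left(-7 + 2744\right) \left(-18\right) = 2737 \left(-18\right) = -49266$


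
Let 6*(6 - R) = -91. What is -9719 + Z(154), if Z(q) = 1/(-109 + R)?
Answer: -5121919/527 ≈ -9719.0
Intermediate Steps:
R = 127/6 (R = 6 - ⅙*(-91) = 6 + 91/6 = 127/6 ≈ 21.167)
Z(q) = -6/527 (Z(q) = 1/(-109 + 127/6) = 1/(-527/6) = -6/527)
-9719 + Z(154) = -9719 - 6/527 = -5121919/527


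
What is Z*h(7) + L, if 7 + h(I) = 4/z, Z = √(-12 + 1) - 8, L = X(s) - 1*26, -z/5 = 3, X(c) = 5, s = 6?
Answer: 557/15 - 109*I*√11/15 ≈ 37.133 - 24.101*I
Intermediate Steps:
z = -15 (z = -5*3 = -15)
L = -21 (L = 5 - 1*26 = 5 - 26 = -21)
Z = -8 + I*√11 (Z = √(-11) - 8 = I*√11 - 8 = -8 + I*√11 ≈ -8.0 + 3.3166*I)
h(I) = -109/15 (h(I) = -7 + 4/(-15) = -7 + 4*(-1/15) = -7 - 4/15 = -109/15)
Z*h(7) + L = (-8 + I*√11)*(-109/15) - 21 = (872/15 - 109*I*√11/15) - 21 = 557/15 - 109*I*√11/15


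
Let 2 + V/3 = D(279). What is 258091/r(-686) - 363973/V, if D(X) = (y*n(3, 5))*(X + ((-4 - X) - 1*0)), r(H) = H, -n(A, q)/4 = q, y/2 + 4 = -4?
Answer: -185733127/659589 ≈ -281.59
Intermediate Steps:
y = -16 (y = -8 + 2*(-4) = -8 - 8 = -16)
n(A, q) = -4*q
D(X) = -1280 (D(X) = (-(-64)*5)*(X + ((-4 - X) - 1*0)) = (-16*(-20))*(X + ((-4 - X) + 0)) = 320*(X + (-4 - X)) = 320*(-4) = -1280)
V = -3846 (V = -6 + 3*(-1280) = -6 - 3840 = -3846)
258091/r(-686) - 363973/V = 258091/(-686) - 363973/(-3846) = 258091*(-1/686) - 363973*(-1/3846) = -258091/686 + 363973/3846 = -185733127/659589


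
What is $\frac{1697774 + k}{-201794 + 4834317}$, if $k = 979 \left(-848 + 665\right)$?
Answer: $\frac{1518617}{4632523} \approx 0.32782$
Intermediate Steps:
$k = -179157$ ($k = 979 \left(-183\right) = -179157$)
$\frac{1697774 + k}{-201794 + 4834317} = \frac{1697774 - 179157}{-201794 + 4834317} = \frac{1518617}{4632523}$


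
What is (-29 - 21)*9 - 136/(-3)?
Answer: -1214/3 ≈ -404.67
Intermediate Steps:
(-29 - 21)*9 - 136/(-3) = -50*9 - 136*(-⅓) = -450 + 136/3 = -1214/3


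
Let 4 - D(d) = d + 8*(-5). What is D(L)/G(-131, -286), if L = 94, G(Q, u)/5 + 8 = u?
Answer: 5/147 ≈ 0.034014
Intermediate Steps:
G(Q, u) = -40 + 5*u
D(d) = 44 - d (D(d) = 4 - (d + 8*(-5)) = 4 - (d - 40) = 4 - (-40 + d) = 4 + (40 - d) = 44 - d)
D(L)/G(-131, -286) = (44 - 1*94)/(-40 + 5*(-286)) = (44 - 94)/(-40 - 1430) = -50/(-1470) = -50*(-1/1470) = 5/147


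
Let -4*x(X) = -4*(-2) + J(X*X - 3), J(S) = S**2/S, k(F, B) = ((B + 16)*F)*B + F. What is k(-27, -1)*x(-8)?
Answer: -13041/2 ≈ -6520.5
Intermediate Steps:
k(F, B) = F + B*F*(16 + B) (k(F, B) = ((16 + B)*F)*B + F = (F*(16 + B))*B + F = B*F*(16 + B) + F = F + B*F*(16 + B))
J(S) = S
x(X) = -5/4 - X**2/4 (x(X) = -(-4*(-2) + (X*X - 3))/4 = -(8 + (X**2 - 3))/4 = -(8 + (-3 + X**2))/4 = -(5 + X**2)/4 = -5/4 - X**2/4)
k(-27, -1)*x(-8) = (-27*(1 + (-1)**2 + 16*(-1)))*(-5/4 - 1/4*(-8)**2) = (-27*(1 + 1 - 16))*(-5/4 - 1/4*64) = (-27*(-14))*(-5/4 - 16) = 378*(-69/4) = -13041/2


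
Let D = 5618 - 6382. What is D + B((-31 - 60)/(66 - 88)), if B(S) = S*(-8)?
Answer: -8768/11 ≈ -797.09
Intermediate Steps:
B(S) = -8*S
D = -764
D + B((-31 - 60)/(66 - 88)) = -764 - 8*(-31 - 60)/(66 - 88) = -764 - (-728)/(-22) = -764 - (-728)*(-1)/22 = -764 - 8*91/22 = -764 - 364/11 = -8768/11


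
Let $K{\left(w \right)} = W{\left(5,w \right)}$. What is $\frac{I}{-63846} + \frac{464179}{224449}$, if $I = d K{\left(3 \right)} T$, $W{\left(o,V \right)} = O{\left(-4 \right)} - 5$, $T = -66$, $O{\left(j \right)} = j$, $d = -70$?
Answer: $\frac{2164920103}{796120603} \approx 2.7193$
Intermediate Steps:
$W{\left(o,V \right)} = -9$ ($W{\left(o,V \right)} = -4 - 5 = -9$)
$K{\left(w \right)} = -9$
$I = -41580$ ($I = \left(-70\right) \left(-9\right) \left(-66\right) = 630 \left(-66\right) = -41580$)
$\frac{I}{-63846} + \frac{464179}{224449} = - \frac{41580}{-63846} + \frac{464179}{224449} = \left(-41580\right) \left(- \frac{1}{63846}\right) + 464179 \cdot \frac{1}{224449} = \frac{2310}{3547} + \frac{464179}{224449} = \frac{2164920103}{796120603}$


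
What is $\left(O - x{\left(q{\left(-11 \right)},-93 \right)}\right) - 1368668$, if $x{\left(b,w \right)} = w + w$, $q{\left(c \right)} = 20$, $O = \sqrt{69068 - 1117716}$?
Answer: $-1368482 + 2 i \sqrt{262162} \approx -1.3685 \cdot 10^{6} + 1024.0 i$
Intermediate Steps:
$O = 2 i \sqrt{262162}$ ($O = \sqrt{-1048648} = 2 i \sqrt{262162} \approx 1024.0 i$)
$x{\left(b,w \right)} = 2 w$
$\left(O - x{\left(q{\left(-11 \right)},-93 \right)}\right) - 1368668 = \left(2 i \sqrt{262162} - 2 \left(-93\right)\right) - 1368668 = \left(2 i \sqrt{262162} - -186\right) - 1368668 = \left(2 i \sqrt{262162} + 186\right) - 1368668 = \left(186 + 2 i \sqrt{262162}\right) - 1368668 = -1368482 + 2 i \sqrt{262162}$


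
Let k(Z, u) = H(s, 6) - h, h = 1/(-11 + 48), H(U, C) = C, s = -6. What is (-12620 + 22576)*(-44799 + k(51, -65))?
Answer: -16500496952/37 ≈ -4.4596e+8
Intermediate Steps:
h = 1/37 ≈ 0.027027
k(Z, u) = 221/37 (k(Z, u) = 6 - 1*1/37 = 6 - 1/37 = 221/37)
(-12620 + 22576)*(-44799 + k(51, -65)) = (-12620 + 22576)*(-44799 + 221/37) = 9956*(-1657342/37) = -16500496952/37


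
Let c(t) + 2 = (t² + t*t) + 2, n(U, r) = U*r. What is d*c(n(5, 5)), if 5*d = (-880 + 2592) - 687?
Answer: 256250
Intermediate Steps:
d = 205 (d = ((-880 + 2592) - 687)/5 = (1712 - 687)/5 = (⅕)*1025 = 205)
c(t) = 2*t² (c(t) = -2 + ((t² + t*t) + 2) = -2 + ((t² + t²) + 2) = -2 + (2*t² + 2) = -2 + (2 + 2*t²) = 2*t²)
d*c(n(5, 5)) = 205*(2*(5*5)²) = 205*(2*25²) = 205*(2*625) = 205*1250 = 256250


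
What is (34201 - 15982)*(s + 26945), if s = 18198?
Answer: 822460317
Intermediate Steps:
(34201 - 15982)*(s + 26945) = (34201 - 15982)*(18198 + 26945) = 18219*45143 = 822460317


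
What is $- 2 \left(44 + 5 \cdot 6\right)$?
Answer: $-148$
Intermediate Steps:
$- 2 \left(44 + 5 \cdot 6\right) = - 2 \left(44 + 30\right) = \left(-2\right) 74 = -148$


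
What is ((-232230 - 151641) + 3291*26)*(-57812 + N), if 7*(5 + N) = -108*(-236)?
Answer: 16160929065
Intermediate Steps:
N = 25453/7 (N = -5 + (-108*(-236))/7 = -5 + (⅐)*25488 = -5 + 25488/7 = 25453/7 ≈ 3636.1)
((-232230 - 151641) + 3291*26)*(-57812 + N) = ((-232230 - 151641) + 3291*26)*(-57812 + 25453/7) = (-383871 + 85566)*(-379231/7) = -298305*(-379231/7) = 16160929065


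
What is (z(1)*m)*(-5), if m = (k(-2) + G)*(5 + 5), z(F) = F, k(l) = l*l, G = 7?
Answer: -550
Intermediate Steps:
k(l) = l²
m = 110 (m = ((-2)² + 7)*(5 + 5) = (4 + 7)*10 = 11*10 = 110)
(z(1)*m)*(-5) = (1*110)*(-5) = 110*(-5) = -550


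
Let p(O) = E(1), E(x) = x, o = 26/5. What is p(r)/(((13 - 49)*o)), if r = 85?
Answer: -5/936 ≈ -0.0053419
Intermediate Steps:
o = 26/5 (o = 26*(1/5) = 26/5 ≈ 5.2000)
p(O) = 1
p(r)/(((13 - 49)*o)) = 1/((13 - 49)*(26/5)) = 1/(-36*26/5) = 1/(-936/5) = 1*(-5/936) = -5/936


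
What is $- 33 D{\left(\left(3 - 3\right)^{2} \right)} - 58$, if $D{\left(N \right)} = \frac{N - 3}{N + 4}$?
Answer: $- \frac{133}{4} \approx -33.25$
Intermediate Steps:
$D{\left(N \right)} = \frac{-3 + N}{4 + N}$
$- 33 D{\left(\left(3 - 3\right)^{2} \right)} - 58 = - 33 \frac{-3 + \left(3 - 3\right)^{2}}{4 + \left(3 - 3\right)^{2}} - 58 = - 33 \frac{-3 + 0^{2}}{4 + 0^{2}} - 58 = - 33 \frac{-3 + 0}{4 + 0} - 58 = - 33 \cdot \frac{1}{4} \left(-3\right) - 58 = \left(-33\right) \left(- \frac{3}{4}\right) - 58 = \frac{99}{4} - 58 = - \frac{133}{4}$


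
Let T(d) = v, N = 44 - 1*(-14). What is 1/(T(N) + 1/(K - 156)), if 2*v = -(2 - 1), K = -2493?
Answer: -5298/2651 ≈ -1.9985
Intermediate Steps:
N = 58 (N = 44 + 14 = 58)
v = -1/2 (v = (-(2 - 1))/2 = (-1*1)/2 = (1/2)*(-1) = -1/2 ≈ -0.50000)
T(d) = -1/2
1/(T(N) + 1/(K - 156)) = 1/(-1/2 + 1/(-2493 - 156)) = 1/(-1/2 + 1/(-2649)) = 1/(-1/2 - 1/2649) = 1/(-2651/5298) = -5298/2651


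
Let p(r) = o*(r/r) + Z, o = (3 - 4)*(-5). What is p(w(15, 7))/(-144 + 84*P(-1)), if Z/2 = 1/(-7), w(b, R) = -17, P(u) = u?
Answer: -11/532 ≈ -0.020677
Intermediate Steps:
o = 5 (o = -1*(-5) = 5)
Z = -2/7 (Z = 2/(-7) = 2*(-1/7) = -2/7 ≈ -0.28571)
p(r) = 33/7 (p(r) = 5*(r/r) - 2/7 = 5*1 - 2/7 = 5 - 2/7 = 33/7)
p(w(15, 7))/(-144 + 84*P(-1)) = 33/(7*(-144 + 84*(-1))) = 33/(7*(-144 - 84)) = (33/7)/(-228) = (33/7)*(-1/228) = -11/532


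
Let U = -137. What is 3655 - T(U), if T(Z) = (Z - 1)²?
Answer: -15389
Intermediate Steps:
T(Z) = (-1 + Z)²
3655 - T(U) = 3655 - (-1 - 137)² = 3655 - 1*(-138)² = 3655 - 1*19044 = 3655 - 19044 = -15389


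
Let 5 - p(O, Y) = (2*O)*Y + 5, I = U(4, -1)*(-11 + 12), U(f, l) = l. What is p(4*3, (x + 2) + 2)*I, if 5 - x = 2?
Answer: 168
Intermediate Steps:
x = 3 (x = 5 - 1*2 = 5 - 2 = 3)
I = -1 (I = -(-11 + 12) = -1*1 = -1)
p(O, Y) = -2*O*Y (p(O, Y) = 5 - ((2*O)*Y + 5) = 5 - (2*O*Y + 5) = 5 - (5 + 2*O*Y) = 5 + (-5 - 2*O*Y) = -2*O*Y)
p(4*3, (x + 2) + 2)*I = -2*4*3*((3 + 2) + 2)*(-1) = -2*12*(5 + 2)*(-1) = -2*12*7*(-1) = -168*(-1) = 168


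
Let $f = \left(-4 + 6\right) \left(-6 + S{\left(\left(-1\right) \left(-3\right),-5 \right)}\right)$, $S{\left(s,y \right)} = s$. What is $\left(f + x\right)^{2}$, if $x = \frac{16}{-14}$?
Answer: $\frac{2500}{49} \approx 51.02$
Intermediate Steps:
$x = - \frac{8}{7}$ ($x = 16 \left(- \frac{1}{14}\right) = - \frac{8}{7} \approx -1.1429$)
$f = -6$ ($f = \left(-4 + 6\right) \left(-6 - -3\right) = 2 \left(-6 + 3\right) = 2 \left(-3\right) = -6$)
$\left(f + x\right)^{2} = \left(-6 - \frac{8}{7}\right)^{2} = \left(- \frac{50}{7}\right)^{2} = \frac{2500}{49}$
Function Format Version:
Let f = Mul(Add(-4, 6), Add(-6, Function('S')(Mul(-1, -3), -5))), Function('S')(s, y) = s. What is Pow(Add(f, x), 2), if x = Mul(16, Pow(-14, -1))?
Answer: Rational(2500, 49) ≈ 51.020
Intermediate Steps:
x = Rational(-8, 7) (x = Mul(16, Rational(-1, 14)) = Rational(-8, 7) ≈ -1.1429)
f = -6 (f = Mul(Add(-4, 6), Add(-6, Mul(-1, -3))) = Mul(2, Add(-6, 3)) = Mul(2, -3) = -6)
Pow(Add(f, x), 2) = Pow(Add(-6, Rational(-8, 7)), 2) = Pow(Rational(-50, 7), 2) = Rational(2500, 49)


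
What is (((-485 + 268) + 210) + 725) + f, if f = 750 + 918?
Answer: 2386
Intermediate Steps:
f = 1668
(((-485 + 268) + 210) + 725) + f = (((-485 + 268) + 210) + 725) + 1668 = ((-217 + 210) + 725) + 1668 = (-7 + 725) + 1668 = 718 + 1668 = 2386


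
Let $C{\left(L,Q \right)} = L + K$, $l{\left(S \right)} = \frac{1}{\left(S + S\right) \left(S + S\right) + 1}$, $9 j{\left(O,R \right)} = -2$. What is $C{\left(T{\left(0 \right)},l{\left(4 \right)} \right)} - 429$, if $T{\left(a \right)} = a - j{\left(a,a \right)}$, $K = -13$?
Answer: $- \frac{3976}{9} \approx -441.78$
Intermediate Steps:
$j{\left(O,R \right)} = - \frac{2}{9}$ ($j{\left(O,R \right)} = \frac{1}{9} \left(-2\right) = - \frac{2}{9}$)
$l{\left(S \right)} = \frac{1}{1 + 4 S^{2}}$ ($l{\left(S \right)} = \frac{1}{2 S 2 S + 1} = \frac{1}{4 S^{2} + 1} = \frac{1}{1 + 4 S^{2}}$)
$T{\left(a \right)} = \frac{2}{9} + a$ ($T{\left(a \right)} = a - - \frac{2}{9} = a + \frac{2}{9} = \frac{2}{9} + a$)
$C{\left(L,Q \right)} = -13 + L$ ($C{\left(L,Q \right)} = L - 13 = -13 + L$)
$C{\left(T{\left(0 \right)},l{\left(4 \right)} \right)} - 429 = \left(-13 + \left(\frac{2}{9} + 0\right)\right) - 429 = \left(-13 + \frac{2}{9}\right) - 429 = - \frac{115}{9} - 429 = - \frac{3976}{9}$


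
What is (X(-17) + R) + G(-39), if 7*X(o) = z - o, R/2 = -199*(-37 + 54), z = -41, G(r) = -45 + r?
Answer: -47974/7 ≈ -6853.4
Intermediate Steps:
R = -6766 (R = 2*(-199*(-37 + 54)) = 2*(-199*17) = 2*(-3383) = -6766)
X(o) = -41/7 - o/7 (X(o) = (-41 - o)/7 = -41/7 - o/7)
(X(-17) + R) + G(-39) = ((-41/7 - ⅐*(-17)) - 6766) + (-45 - 39) = ((-41/7 + 17/7) - 6766) - 84 = (-24/7 - 6766) - 84 = -47386/7 - 84 = -47974/7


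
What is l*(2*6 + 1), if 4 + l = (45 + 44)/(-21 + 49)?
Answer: -299/28 ≈ -10.679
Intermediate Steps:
l = -23/28 (l = -4 + (45 + 44)/(-21 + 49) = -4 + 89/28 = -23/28 ≈ -0.82143)
l*(2*6 + 1) = -23*(2*6 + 1)/28 = -23*(12 + 1)/28 = -23/28*13 = -299/28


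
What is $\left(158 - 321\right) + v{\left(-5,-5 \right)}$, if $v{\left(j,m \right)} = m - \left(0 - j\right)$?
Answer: $-173$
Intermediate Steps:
$v{\left(j,m \right)} = j + m$ ($v{\left(j,m \right)} = m - - j = m + j = j + m$)
$\left(158 - 321\right) + v{\left(-5,-5 \right)} = \left(158 - 321\right) - 10 = -163 - 10 = -173$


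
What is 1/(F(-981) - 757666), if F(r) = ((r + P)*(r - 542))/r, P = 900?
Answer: -109/82599301 ≈ -1.3196e-6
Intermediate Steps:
F(r) = (-542 + r)*(900 + r)/r (F(r) = ((r + 900)*(r - 542))/r = ((900 + r)*(-542 + r))/r = ((-542 + r)*(900 + r))/r = (-542 + r)*(900 + r)/r)
1/(F(-981) - 757666) = 1/((358 - 981 - 487800/(-981)) - 757666) = 1/((358 - 981 - 487800*(-1/981)) - 757666) = 1/((358 - 981 + 54200/109) - 757666) = 1/(-13707/109 - 757666) = 1/(-82599301/109) = -109/82599301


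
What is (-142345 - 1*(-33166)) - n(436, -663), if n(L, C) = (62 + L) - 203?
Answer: -109474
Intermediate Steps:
n(L, C) = -141 + L
(-142345 - 1*(-33166)) - n(436, -663) = (-142345 - 1*(-33166)) - (-141 + 436) = (-142345 + 33166) - 1*295 = -109179 - 295 = -109474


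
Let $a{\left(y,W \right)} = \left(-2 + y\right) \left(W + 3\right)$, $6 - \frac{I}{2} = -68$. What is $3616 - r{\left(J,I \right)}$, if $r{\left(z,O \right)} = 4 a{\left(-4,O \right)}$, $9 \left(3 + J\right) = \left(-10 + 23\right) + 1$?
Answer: $7240$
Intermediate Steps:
$J = - \frac{13}{9}$ ($J = -3 + \frac{\left(-10 + 23\right) + 1}{9} = -3 + \frac{13 + 1}{9} = -3 + \frac{1}{9} \cdot 14 = -3 + \frac{14}{9} = - \frac{13}{9} \approx -1.4444$)
$I = 148$ ($I = 12 - -136 = 12 + 136 = 148$)
$a{\left(y,W \right)} = \left(-2 + y\right) \left(3 + W\right)$
$r{\left(z,O \right)} = -72 - 24 O$ ($r{\left(z,O \right)} = 4 \left(-6 - 2 O + 3 \left(-4\right) + O \left(-4\right)\right) = 4 \left(-6 - 2 O - 12 - 4 O\right) = 4 \left(-18 - 6 O\right) = -72 - 24 O$)
$3616 - r{\left(J,I \right)} = 3616 - \left(-72 - 3552\right) = 3616 - -3624 = 3616 + 3624 = 7240$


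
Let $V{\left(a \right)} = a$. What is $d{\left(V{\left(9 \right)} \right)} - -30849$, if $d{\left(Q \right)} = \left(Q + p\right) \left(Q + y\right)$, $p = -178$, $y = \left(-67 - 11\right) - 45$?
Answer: $50115$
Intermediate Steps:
$y = -123$ ($y = -78 - 45 = -123$)
$d{\left(Q \right)} = \left(-178 + Q\right) \left(-123 + Q\right)$ ($d{\left(Q \right)} = \left(Q - 178\right) \left(Q - 123\right) = \left(-178 + Q\right) \left(-123 + Q\right)$)
$d{\left(V{\left(9 \right)} \right)} - -30849 = \left(21894 + 9^{2} - 2709\right) - -30849 = \left(21894 + 81 - 2709\right) + 30849 = 19266 + 30849 = 50115$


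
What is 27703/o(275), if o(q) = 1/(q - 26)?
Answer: 6898047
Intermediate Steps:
o(q) = 1/(-26 + q)
27703/o(275) = 27703/(1/(-26 + 275)) = 27703/(1/249) = 27703*249 = 6898047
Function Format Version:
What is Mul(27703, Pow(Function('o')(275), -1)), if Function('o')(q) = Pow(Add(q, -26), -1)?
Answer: 6898047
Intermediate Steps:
Function('o')(q) = Pow(Add(-26, q), -1)
Mul(27703, Pow(Function('o')(275), -1)) = Mul(27703, Pow(Pow(Add(-26, 275), -1), -1)) = Mul(27703, Pow(Pow(249, -1), -1)) = Mul(27703, Pow(Rational(1, 249), -1)) = Mul(27703, 249) = 6898047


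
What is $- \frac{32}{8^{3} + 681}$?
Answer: $- \frac{32}{1193} \approx -0.026823$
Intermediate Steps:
$- \frac{32}{8^{3} + 681} = - \frac{32}{512 + 681} = - \frac{32}{1193}$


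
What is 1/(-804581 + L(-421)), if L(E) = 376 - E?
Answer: -1/803784 ≈ -1.2441e-6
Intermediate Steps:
1/(-804581 + L(-421)) = 1/(-804581 + (376 - 1*(-421))) = 1/(-804581 + (376 + 421)) = 1/(-804581 + 797) = 1/(-803784) = -1/803784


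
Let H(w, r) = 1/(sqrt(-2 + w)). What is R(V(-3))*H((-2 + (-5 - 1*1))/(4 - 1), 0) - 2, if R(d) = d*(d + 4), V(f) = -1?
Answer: -2 + 3*I*sqrt(42)/14 ≈ -2.0 + 1.3887*I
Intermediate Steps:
H(w, r) = 1/sqrt(-2 + w)
R(d) = d*(4 + d)
R(V(-3))*H((-2 + (-5 - 1*1))/(4 - 1), 0) - 2 = (-(4 - 1))/sqrt(-2 + (-2 + (-5 - 1*1))/(4 - 1)) - 2 = (-1*3)/sqrt(-2 + (-2 + (-5 - 1))/3) - 2 = -3/sqrt(-2 + (-2 - 6)*(1/3)) - 2 = -3/sqrt(-2 - 8*1/3) - 2 = -3/sqrt(-2 - 8/3) - 2 = -(-3)*I*sqrt(42)/14 - 2 = 3*I*sqrt(42)/14 - 2 = -2 + 3*I*sqrt(42)/14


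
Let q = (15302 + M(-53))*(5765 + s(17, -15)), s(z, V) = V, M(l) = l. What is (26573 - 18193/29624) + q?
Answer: 16138331319/184 ≈ 8.7708e+7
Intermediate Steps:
q = 87681750 (q = (15302 - 53)*(5765 - 15) = 15249*5750 = 87681750)
(26573 - 18193/29624) + q = (26573 - 18193/29624) + 87681750 = (26573 - 18193*1/29624) + 87681750 = (26573 - 113/184) + 87681750 = 4889319/184 + 87681750 = 16138331319/184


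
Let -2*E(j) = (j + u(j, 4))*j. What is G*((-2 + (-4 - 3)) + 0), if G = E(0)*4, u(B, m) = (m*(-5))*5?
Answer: 0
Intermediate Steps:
u(B, m) = -25*m (u(B, m) = -5*m*5 = -25*m)
E(j) = -j*(-100 + j)/2 (E(j) = -(j - 25*4)*j/2 = -(j - 100)*j/2 = -(-100 + j)*j/2 = -j*(-100 + j)/2)
G = 0 (G = ((½)*0*(100 - 1*0))*4 = ((½)*0*(100 + 0))*4 = ((½)*0*100)*4 = 0*4 = 0)
G*((-2 + (-4 - 3)) + 0) = 0*((-2 + (-4 - 3)) + 0) = 0*((-2 - 7) + 0) = 0*(-9 + 0) = 0*(-9) = 0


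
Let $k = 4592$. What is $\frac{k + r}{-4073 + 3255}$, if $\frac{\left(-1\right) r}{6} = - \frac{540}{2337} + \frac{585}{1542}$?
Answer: $- \frac{919154021}{163766054} \approx -5.6126$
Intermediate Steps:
$r = - \frac{178155}{200203}$ ($r = - 6 \left(- \frac{540}{2337} + \frac{585}{1542}\right) = - 6 \left(\left(-540\right) \frac{1}{2337} + 585 \cdot \frac{1}{1542}\right) = - 6 \left(- \frac{180}{779} + \frac{195}{514}\right) = \left(-6\right) \frac{59385}{400406} = - \frac{178155}{200203} \approx -0.88987$)
$\frac{k + r}{-4073 + 3255} = \frac{4592 - \frac{178155}{200203}}{-4073 + 3255} = \frac{919154021}{200203 \left(-818\right)} = \frac{919154021}{200203} \left(- \frac{1}{818}\right) = - \frac{919154021}{163766054}$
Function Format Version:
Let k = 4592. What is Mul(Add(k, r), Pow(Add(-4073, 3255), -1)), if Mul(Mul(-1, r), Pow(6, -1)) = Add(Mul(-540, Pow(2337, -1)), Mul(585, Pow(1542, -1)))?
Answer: Rational(-919154021, 163766054) ≈ -5.6126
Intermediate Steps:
r = Rational(-178155, 200203) (r = Mul(-6, Add(Mul(-540, Pow(2337, -1)), Mul(585, Pow(1542, -1)))) = Mul(-6, Add(Mul(-540, Rational(1, 2337)), Mul(585, Rational(1, 1542)))) = Mul(-6, Add(Rational(-180, 779), Rational(195, 514))) = Mul(-6, Rational(59385, 400406)) = Rational(-178155, 200203) ≈ -0.88987)
Mul(Add(k, r), Pow(Add(-4073, 3255), -1)) = Mul(Add(4592, Rational(-178155, 200203)), Pow(Add(-4073, 3255), -1)) = Mul(Rational(919154021, 200203), Pow(-818, -1)) = Mul(Rational(919154021, 200203), Rational(-1, 818)) = Rational(-919154021, 163766054)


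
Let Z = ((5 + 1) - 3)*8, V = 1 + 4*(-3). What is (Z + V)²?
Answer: 169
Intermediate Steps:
V = -11 (V = 1 - 12 = -11)
Z = 24 (Z = (6 - 3)*8 = 3*8 = 24)
(Z + V)² = (24 - 11)² = 13² = 169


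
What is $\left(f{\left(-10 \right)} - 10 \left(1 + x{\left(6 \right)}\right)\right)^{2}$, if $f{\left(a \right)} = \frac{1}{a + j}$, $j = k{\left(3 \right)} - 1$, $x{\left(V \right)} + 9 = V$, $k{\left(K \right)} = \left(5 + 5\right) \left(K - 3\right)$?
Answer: $\frac{47961}{121} \approx 396.37$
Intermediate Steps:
$k{\left(K \right)} = -30 + 10 K$ ($k{\left(K \right)} = 10 \left(-3 + K\right) = -30 + 10 K$)
$x{\left(V \right)} = -9 + V$
$j = -1$ ($j = \left(-30 + 10 \cdot 3\right) - 1 = \left(-30 + 30\right) - 1 = 0 - 1 = -1$)
$f{\left(a \right)} = \frac{1}{-1 + a}$ ($f{\left(a \right)} = \frac{1}{a - 1} = \frac{1}{-1 + a}$)
$\left(f{\left(-10 \right)} - 10 \left(1 + x{\left(6 \right)}\right)\right)^{2} = \left(\frac{1}{-1 - 10} - 10 \left(1 + \left(-9 + 6\right)\right)\right)^{2} = \left(\frac{1}{-11} - 10 \left(1 - 3\right)\right)^{2} = \left(- \frac{1}{11} - -20\right)^{2} = \left(- \frac{1}{11} + 20\right)^{2} = \left(\frac{219}{11}\right)^{2} = \frac{47961}{121}$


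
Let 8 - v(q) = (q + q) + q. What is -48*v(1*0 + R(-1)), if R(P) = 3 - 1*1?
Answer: -96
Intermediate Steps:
R(P) = 2 (R(P) = 3 - 1 = 2)
v(q) = 8 - 3*q (v(q) = 8 - ((q + q) + q) = 8 - (2*q + q) = 8 - 3*q)
-48*v(1*0 + R(-1)) = -48*(8 - 3*(1*0 + 2)) = -48*(8 - 3*(0 + 2)) = -48*(8 - 3*2) = -48*(8 - 6) = -48*2 = -96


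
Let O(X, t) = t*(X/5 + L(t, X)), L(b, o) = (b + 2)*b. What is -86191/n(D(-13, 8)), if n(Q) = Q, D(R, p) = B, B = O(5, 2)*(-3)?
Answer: 86191/54 ≈ 1596.1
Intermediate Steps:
L(b, o) = b*(2 + b) (L(b, o) = (2 + b)*b = b*(2 + b))
O(X, t) = t*(X/5 + t*(2 + t))
B = -54 (B = ((⅕)*2*(5 + 5*2*(2 + 2)))*(-3) = ((⅕)*2*(5 + 5*2*4))*(-3) = ((⅕)*2*(5 + 40))*(-3) = ((⅕)*2*45)*(-3) = 18*(-3) = -54)
D(R, p) = -54
-86191/n(D(-13, 8)) = -86191/(-54) = -86191*(-1/54) = 86191/54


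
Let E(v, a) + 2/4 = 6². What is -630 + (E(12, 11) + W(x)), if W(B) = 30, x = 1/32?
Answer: -1129/2 ≈ -564.50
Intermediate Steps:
E(v, a) = 71/2 (E(v, a) = -½ + 6² = -½ + 36 = 71/2)
x = 1/32 ≈ 0.031250
-630 + (E(12, 11) + W(x)) = -630 + (71/2 + 30) = -630 + 131/2 = -1129/2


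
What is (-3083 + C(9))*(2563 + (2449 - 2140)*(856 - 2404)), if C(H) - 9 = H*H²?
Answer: 1115678305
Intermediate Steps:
C(H) = 9 + H³ (C(H) = 9 + H*H² = 9 + H³)
(-3083 + C(9))*(2563 + (2449 - 2140)*(856 - 2404)) = (-3083 + (9 + 9³))*(2563 + (2449 - 2140)*(856 - 2404)) = (-3083 + (9 + 729))*(2563 + 309*(-1548)) = (-3083 + 738)*(2563 - 478332) = -2345*(-475769) = 1115678305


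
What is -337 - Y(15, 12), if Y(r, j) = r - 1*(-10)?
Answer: -362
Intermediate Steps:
Y(r, j) = 10 + r (Y(r, j) = r + 10 = 10 + r)
-337 - Y(15, 12) = -337 - (10 + 15) = -337 - 1*25 = -337 - 25 = -362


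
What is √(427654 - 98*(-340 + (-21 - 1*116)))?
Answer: 20*√1186 ≈ 688.77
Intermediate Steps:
√(427654 - 98*(-340 + (-21 - 1*116))) = √(427654 - 98*(-340 + (-21 - 116))) = √(427654 - 98*(-340 - 137)) = √(427654 - 98*(-477)) = √(427654 + 46746) = √474400 = 20*√1186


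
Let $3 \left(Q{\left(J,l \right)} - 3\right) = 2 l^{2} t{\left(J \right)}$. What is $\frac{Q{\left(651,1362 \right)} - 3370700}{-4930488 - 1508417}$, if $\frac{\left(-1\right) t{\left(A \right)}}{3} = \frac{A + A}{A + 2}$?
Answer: $\frac{7031599717}{4204604965} \approx 1.6724$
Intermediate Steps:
$t{\left(A \right)} = - \frac{6 A}{2 + A}$ ($t{\left(A \right)} = - 3 \frac{A + A}{A + 2} = - 3 \frac{2 A}{2 + A} = - \frac{6 A}{2 + A}$)
$Q{\left(J,l \right)} = 3 - \frac{4 J l^{2}}{2 + J}$ ($Q{\left(J,l \right)} = 3 + \frac{2 l^{2} \left(- \frac{6 J}{2 + J}\right)}{3} = 3 + \frac{\left(-12\right) J l^{2} \frac{1}{2 + J}}{3} = 3 - \frac{4 J l^{2}}{2 + J}$)
$\frac{Q{\left(651,1362 \right)} - 3370700}{-4930488 - 1508417} = \frac{\frac{6 + 3 \cdot 651 - 2604 \cdot 1362^{2}}{2 + 651} - 3370700}{-4930488 - 1508417} = \frac{\frac{6 + 1953 - 2604 \cdot 1855044}{653} - 3370700}{-6438905} = \left(\frac{6 + 1953 - 4830534576}{653} - 3370700\right) \left(- \frac{1}{6438905}\right) = \left(\frac{1}{653} \left(-4830532617\right) - 3370700\right) \left(- \frac{1}{6438905}\right) = \left(- \frac{4830532617}{653} - 3370700\right) \left(- \frac{1}{6438905}\right) = \left(- \frac{7031599717}{653}\right) \left(- \frac{1}{6438905}\right) = \frac{7031599717}{4204604965}$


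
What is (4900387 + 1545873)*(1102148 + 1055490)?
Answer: 13908695533880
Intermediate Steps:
(4900387 + 1545873)*(1102148 + 1055490) = 6446260*2157638 = 13908695533880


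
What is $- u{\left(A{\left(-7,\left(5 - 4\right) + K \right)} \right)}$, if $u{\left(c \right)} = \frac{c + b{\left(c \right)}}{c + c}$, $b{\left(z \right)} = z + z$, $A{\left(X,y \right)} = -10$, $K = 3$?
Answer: $- \frac{3}{2} \approx -1.5$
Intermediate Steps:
$b{\left(z \right)} = 2 z$
$u{\left(c \right)} = \frac{3}{2}$ ($u{\left(c \right)} = \frac{c + 2 c}{c + c} = \frac{3 c}{2 c} = 3 c \frac{1}{2 c} = \frac{3}{2}$)
$- u{\left(A{\left(-7,\left(5 - 4\right) + K \right)} \right)} = \left(-1\right) \frac{3}{2} = - \frac{3}{2}$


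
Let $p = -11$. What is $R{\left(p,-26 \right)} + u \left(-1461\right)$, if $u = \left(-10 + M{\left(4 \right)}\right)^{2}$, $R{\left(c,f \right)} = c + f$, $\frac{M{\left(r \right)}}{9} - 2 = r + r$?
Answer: $-9350437$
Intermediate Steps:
$M{\left(r \right)} = 18 + 18 r$ ($M{\left(r \right)} = 18 + 9 \left(r + r\right) = 18 + 9 \cdot 2 r = 18 + 18 r$)
$u = 6400$ ($u = \left(-10 + \left(18 + 18 \cdot 4\right)\right)^{2} = \left(-10 + \left(18 + 72\right)\right)^{2} = \left(-10 + 90\right)^{2} = 80^{2} = 6400$)
$R{\left(p,-26 \right)} + u \left(-1461\right) = \left(-11 - 26\right) + 6400 \left(-1461\right) = -37 - 9350400 = -9350437$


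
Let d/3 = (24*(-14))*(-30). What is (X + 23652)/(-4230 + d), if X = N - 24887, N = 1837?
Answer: 301/13005 ≈ 0.023145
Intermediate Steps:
d = 30240 (d = 3*((24*(-14))*(-30)) = 3*(-336*(-30)) = 3*10080 = 30240)
X = -23050 (X = 1837 - 24887 = -23050)
(X + 23652)/(-4230 + d) = (-23050 + 23652)/(-4230 + 30240) = 602/26010 = 602*(1/26010) = 301/13005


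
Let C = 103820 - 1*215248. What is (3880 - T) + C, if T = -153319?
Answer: 45771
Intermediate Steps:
C = -111428 (C = 103820 - 215248 = -111428)
(3880 - T) + C = (3880 - 1*(-153319)) - 111428 = (3880 + 153319) - 111428 = 157199 - 111428 = 45771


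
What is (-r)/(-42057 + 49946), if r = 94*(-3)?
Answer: 282/7889 ≈ 0.035746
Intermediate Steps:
r = -282
(-r)/(-42057 + 49946) = (-1*(-282))/(-42057 + 49946) = 282/7889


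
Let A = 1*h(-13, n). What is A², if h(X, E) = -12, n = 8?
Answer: 144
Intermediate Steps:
A = -12 (A = 1*(-12) = -12)
A² = (-12)² = 144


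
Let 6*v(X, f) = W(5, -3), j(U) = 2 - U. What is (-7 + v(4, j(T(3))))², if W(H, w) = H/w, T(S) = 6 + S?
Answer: 17161/324 ≈ 52.966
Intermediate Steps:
v(X, f) = -5/18 (v(X, f) = (5/(-3))/6 = (5*(-⅓))/6 = (⅙)*(-5/3) = -5/18)
(-7 + v(4, j(T(3))))² = (-7 - 5/18)² = (-131/18)² = 17161/324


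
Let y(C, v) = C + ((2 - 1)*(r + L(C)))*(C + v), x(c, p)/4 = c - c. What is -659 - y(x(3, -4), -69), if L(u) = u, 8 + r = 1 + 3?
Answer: -935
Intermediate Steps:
r = -4 (r = -8 + (1 + 3) = -8 + 4 = -4)
x(c, p) = 0 (x(c, p) = 4*(c - c) = 4*0 = 0)
y(C, v) = C + (-4 + C)*(C + v) (y(C, v) = C + ((2 - 1)*(-4 + C))*(C + v) = C + (1*(-4 + C))*(C + v) = C + (-4 + C)*(C + v))
-659 - y(x(3, -4), -69) = -659 - (0² - 4*(-69) - 3*0 + 0*(-69)) = -659 - (0 + 276 + 0 + 0) = -659 - 1*276 = -659 - 276 = -935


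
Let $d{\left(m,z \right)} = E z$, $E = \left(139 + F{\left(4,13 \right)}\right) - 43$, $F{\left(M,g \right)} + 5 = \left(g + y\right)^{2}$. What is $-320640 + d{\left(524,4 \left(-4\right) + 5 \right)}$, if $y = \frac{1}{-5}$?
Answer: $- \frac{8086081}{25} \approx -3.2344 \cdot 10^{5}$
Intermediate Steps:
$y = - \frac{1}{5} \approx -0.2$
$F{\left(M,g \right)} = -5 + \left(- \frac{1}{5} + g\right)^{2}$ ($F{\left(M,g \right)} = -5 + \left(g - \frac{1}{5}\right)^{2} = -5 + \left(- \frac{1}{5} + g\right)^{2}$)
$E = \frac{6371}{25}$ ($E = \left(139 - \left(5 - \frac{\left(-1 + 5 \cdot 13\right)^{2}}{25}\right)\right) - 43 = \left(139 - \left(5 - \frac{\left(-1 + 65\right)^{2}}{25}\right)\right) - 43 = \left(139 - \left(5 - \frac{64^{2}}{25}\right)\right) - 43 = \left(139 + \left(-5 + \frac{1}{25} \cdot 4096\right)\right) - 43 = \left(139 + \left(-5 + \frac{4096}{25}\right)\right) - 43 = \left(139 + \frac{3971}{25}\right) - 43 = \frac{7446}{25} - 43 = \frac{6371}{25} \approx 254.84$)
$d{\left(m,z \right)} = \frac{6371 z}{25}$
$-320640 + d{\left(524,4 \left(-4\right) + 5 \right)} = -320640 + \frac{6371 \left(4 \left(-4\right) + 5\right)}{25} = -320640 + \frac{6371 \left(-16 + 5\right)}{25} = -320640 + \frac{6371}{25} \left(-11\right) = -320640 - \frac{70081}{25} = - \frac{8086081}{25}$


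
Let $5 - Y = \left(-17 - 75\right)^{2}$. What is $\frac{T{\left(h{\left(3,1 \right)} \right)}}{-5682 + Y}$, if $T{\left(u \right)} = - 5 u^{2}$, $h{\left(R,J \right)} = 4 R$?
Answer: $\frac{720}{14141} \approx 0.050916$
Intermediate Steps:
$Y = -8459$ ($Y = 5 - \left(-17 - 75\right)^{2} = 5 - \left(-92\right)^{2} = 5 - 8464 = -8459$)
$\frac{T{\left(h{\left(3,1 \right)} \right)}}{-5682 + Y} = \frac{\left(-5\right) \left(4 \cdot 3\right)^{2}}{-5682 - 8459} = \frac{\left(-5\right) 12^{2}}{-14141} = \left(-5\right) 144 \left(- \frac{1}{14141}\right) = \left(-720\right) \left(- \frac{1}{14141}\right) = \frac{720}{14141}$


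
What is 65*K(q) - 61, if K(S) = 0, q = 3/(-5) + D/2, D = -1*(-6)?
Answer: -61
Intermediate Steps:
D = 6
q = 12/5 (q = 3/(-5) + 6/2 = 3*(-⅕) + 6*(½) = -⅗ + 3 = 12/5 ≈ 2.4000)
65*K(q) - 61 = 65*0 - 61 = 0 - 61 = -61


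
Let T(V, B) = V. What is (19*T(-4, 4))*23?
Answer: -1748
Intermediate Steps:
(19*T(-4, 4))*23 = (19*(-4))*23 = -76*23 = -1748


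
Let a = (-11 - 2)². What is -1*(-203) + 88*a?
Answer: 15075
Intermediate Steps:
a = 169 (a = (-13)² = 169)
-1*(-203) + 88*a = -1*(-203) + 88*169 = 203 + 14872 = 15075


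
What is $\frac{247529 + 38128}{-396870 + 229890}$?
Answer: $- \frac{95219}{55660} \approx -1.7107$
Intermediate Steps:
$\frac{247529 + 38128}{-396870 + 229890} = \frac{285657}{-166980} = 285657 \left(- \frac{1}{166980}\right) = - \frac{95219}{55660}$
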